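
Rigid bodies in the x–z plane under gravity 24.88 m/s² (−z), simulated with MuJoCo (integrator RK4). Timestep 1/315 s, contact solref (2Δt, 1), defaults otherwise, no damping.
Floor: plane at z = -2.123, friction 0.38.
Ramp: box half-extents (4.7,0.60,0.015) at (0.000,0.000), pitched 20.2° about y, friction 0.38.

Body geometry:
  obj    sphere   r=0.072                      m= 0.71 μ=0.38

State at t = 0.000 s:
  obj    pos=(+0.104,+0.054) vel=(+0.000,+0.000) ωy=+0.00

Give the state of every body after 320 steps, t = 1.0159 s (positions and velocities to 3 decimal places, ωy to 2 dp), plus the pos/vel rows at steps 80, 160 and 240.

State at t = 1.0159 s:
  obj    pos=(+3.076,-1.039) vel=(+5.850,-2.153) ωy=+86.57

Key-timestep trajectory:
   step    t(s)  obj.x    obj.z    obj.vx   obj.vz 
     80  0.2540   +0.290  -0.014  +1.463  -0.538
    160  0.5079   +0.847  -0.219  +2.925  -1.076
    240  0.7619   +1.776  -0.561  +4.388  -1.614


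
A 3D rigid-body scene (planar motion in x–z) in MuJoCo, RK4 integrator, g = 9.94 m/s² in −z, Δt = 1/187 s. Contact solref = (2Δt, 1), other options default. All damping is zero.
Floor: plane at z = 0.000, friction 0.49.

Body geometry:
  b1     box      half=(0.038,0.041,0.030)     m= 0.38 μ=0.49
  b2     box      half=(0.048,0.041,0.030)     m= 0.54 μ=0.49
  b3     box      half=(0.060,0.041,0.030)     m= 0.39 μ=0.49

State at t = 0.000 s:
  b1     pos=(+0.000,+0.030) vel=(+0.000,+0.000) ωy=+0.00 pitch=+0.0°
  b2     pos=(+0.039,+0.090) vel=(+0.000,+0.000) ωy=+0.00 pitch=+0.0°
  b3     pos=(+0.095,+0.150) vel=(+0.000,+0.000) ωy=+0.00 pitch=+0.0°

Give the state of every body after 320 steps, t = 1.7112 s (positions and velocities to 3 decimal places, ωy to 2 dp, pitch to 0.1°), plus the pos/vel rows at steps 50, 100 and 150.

State at t = 1.7112 s:
  b1     pos=(+0.000,+0.030) vel=(+0.000,+0.000) ωy=+0.00 pitch=+0.0°
  b2     pos=(+0.085,+0.048) vel=(+0.000,+0.000) ωy=+0.00 pitch=+90.0°
  b3     pos=(+0.196,+0.060) vel=(+0.000,+0.000) ωy=+0.00 pitch=+90.0°

Key-timestep trajectory:
   step    t(s)  b1.x    b1.z    b1.vx   b1.vz   b2.x    b2.z    b2.vx   b2.vz   b3.x    b3.z    b3.vx   b3.vz 
     50  0.2674   +0.000  +0.030  +0.000  +0.000   +0.087  +0.047  +0.351  +0.103   +0.166  +0.067  +0.197  +0.014
    100  0.5348   +0.000  +0.030  +0.000  +0.000   +0.085  +0.048  -0.276  -0.158   +0.214  +0.066  -0.020  -0.004
    150  0.8021   +0.000  +0.030  +0.000  +0.000   +0.085  +0.048  +0.000  +0.000   +0.192  +0.062  +0.121  -0.066


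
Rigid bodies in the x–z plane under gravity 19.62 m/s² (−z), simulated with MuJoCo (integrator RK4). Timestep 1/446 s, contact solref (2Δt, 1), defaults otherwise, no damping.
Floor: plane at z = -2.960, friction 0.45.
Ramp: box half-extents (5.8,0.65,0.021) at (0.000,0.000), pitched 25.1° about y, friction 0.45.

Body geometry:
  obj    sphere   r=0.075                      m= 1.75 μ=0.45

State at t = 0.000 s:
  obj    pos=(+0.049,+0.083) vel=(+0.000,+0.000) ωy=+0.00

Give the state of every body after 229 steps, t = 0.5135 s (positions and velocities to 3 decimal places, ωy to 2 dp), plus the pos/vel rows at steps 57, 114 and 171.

State at t = 0.5135 s:
  obj    pos=(+0.759,-0.249) vel=(+2.764,-1.295) ωy=+40.69

Key-timestep trajectory:
   step    t(s)  obj.x    obj.z    obj.vx   obj.vz 
     57  0.1278   +0.093  +0.062  +0.688  -0.322
    114  0.2556   +0.225  +0.001  +1.376  -0.645
    171  0.3834   +0.445  -0.102  +2.064  -0.967


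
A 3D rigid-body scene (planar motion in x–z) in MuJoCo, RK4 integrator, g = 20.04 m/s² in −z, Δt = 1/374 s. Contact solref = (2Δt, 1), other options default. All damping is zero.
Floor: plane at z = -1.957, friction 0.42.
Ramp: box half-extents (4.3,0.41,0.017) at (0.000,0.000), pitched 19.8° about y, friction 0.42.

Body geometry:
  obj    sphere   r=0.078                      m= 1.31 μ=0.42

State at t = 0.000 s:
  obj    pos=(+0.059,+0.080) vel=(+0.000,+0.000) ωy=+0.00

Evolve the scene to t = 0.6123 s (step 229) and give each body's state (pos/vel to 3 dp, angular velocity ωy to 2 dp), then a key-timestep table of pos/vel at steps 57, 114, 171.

State at t = 0.6123 s:
  obj    pos=(+0.914,-0.228) vel=(+2.793,-1.006) ωy=+38.06

Key-timestep trajectory:
   step    t(s)  obj.x    obj.z    obj.vx   obj.vz 
     57  0.1524   +0.112  +0.061  +0.695  -0.250
    114  0.3048   +0.271  +0.003  +1.391  -0.501
    171  0.4572   +0.536  -0.092  +2.086  -0.751


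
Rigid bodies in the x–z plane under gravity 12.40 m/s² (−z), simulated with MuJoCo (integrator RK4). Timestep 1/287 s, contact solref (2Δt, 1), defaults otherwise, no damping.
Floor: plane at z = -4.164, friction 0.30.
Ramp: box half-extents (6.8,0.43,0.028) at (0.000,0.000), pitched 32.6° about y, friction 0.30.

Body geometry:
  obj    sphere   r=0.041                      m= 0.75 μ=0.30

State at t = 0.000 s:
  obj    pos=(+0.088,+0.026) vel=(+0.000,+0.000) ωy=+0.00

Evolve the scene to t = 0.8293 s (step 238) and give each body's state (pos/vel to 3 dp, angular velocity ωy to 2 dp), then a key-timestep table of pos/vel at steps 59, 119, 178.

State at t = 0.8293 s:
  obj    pos=(+1.470,-0.858) vel=(+3.334,-2.132) ωy=+96.50

Key-timestep trajectory:
   step    t(s)  obj.x    obj.z    obj.vx   obj.vz 
     59  0.2056   +0.173  -0.029  +0.827  -0.529
    119  0.4146   +0.434  -0.195  +1.667  -1.066
    178  0.6202   +0.861  -0.469  +2.493  -1.595


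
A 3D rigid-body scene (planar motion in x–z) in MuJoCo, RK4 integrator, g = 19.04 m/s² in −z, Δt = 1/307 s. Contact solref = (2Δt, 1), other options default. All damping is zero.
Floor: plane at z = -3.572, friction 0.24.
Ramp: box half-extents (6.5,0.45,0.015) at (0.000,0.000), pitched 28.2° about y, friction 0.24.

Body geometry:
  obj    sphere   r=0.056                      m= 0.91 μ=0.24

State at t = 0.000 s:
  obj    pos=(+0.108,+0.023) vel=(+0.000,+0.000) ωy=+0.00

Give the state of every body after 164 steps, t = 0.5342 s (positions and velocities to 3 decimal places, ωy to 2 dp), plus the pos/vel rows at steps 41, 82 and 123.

State at t = 0.5342 s:
  obj    pos=(+0.916,-0.411) vel=(+3.026,-1.622) ωy=+61.29

Key-timestep trajectory:
   step    t(s)  obj.x    obj.z    obj.vx   obj.vz 
     41  0.1336   +0.158  -0.004  +0.757  -0.406
     82  0.2671   +0.310  -0.086  +1.513  -0.811
    123  0.4007   +0.563  -0.221  +2.269  -1.217


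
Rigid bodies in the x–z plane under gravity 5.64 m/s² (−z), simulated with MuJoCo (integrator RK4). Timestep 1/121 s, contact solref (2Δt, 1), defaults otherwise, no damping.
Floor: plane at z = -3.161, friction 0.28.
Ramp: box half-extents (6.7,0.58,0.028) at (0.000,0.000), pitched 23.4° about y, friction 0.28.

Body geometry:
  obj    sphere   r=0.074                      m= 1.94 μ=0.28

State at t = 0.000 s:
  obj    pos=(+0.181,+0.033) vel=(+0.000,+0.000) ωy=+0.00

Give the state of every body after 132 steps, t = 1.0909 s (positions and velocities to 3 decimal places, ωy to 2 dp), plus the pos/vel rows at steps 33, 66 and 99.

State at t = 1.0909 s:
  obj    pos=(+1.055,-0.345) vel=(+1.602,-0.693) ωy=+23.58

Key-timestep trajectory:
   step    t(s)  obj.x    obj.z    obj.vx   obj.vz 
     33  0.2727   +0.236  +0.009  +0.401  -0.173
     66  0.5455   +0.399  -0.062  +0.801  -0.347
     99  0.8182   +0.673  -0.180  +1.201  -0.520


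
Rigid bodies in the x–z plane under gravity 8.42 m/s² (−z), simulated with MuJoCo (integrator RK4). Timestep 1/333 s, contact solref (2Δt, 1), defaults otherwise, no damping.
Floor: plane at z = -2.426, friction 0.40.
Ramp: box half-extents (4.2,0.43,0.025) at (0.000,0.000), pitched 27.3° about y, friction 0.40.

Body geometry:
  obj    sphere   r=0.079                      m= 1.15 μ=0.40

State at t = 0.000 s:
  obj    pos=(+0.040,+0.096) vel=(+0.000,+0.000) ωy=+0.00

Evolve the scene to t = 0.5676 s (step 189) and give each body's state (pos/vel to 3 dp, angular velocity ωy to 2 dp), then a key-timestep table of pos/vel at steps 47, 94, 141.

State at t = 0.5676 s:
  obj    pos=(+0.435,-0.107) vel=(+1.391,-0.718) ωy=+19.81

Key-timestep trajectory:
   step    t(s)  obj.x    obj.z    obj.vx   obj.vz 
     47  0.1411   +0.065  +0.084  +0.346  -0.179
     94  0.2823   +0.138  +0.046  +0.692  -0.357
    141  0.4234   +0.260  -0.017  +1.038  -0.536


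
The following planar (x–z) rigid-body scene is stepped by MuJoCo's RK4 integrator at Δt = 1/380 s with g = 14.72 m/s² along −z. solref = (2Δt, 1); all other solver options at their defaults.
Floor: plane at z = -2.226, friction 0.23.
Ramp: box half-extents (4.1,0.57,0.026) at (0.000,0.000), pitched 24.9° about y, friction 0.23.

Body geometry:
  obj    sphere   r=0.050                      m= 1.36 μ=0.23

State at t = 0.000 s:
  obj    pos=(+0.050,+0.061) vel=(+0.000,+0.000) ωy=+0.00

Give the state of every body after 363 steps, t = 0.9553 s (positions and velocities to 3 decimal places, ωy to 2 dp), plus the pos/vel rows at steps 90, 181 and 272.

State at t = 0.9553 s:
  obj    pos=(+1.882,-0.790) vel=(+3.836,-1.781) ωy=+84.57

Key-timestep trajectory:
   step    t(s)  obj.x    obj.z    obj.vx   obj.vz 
     90  0.2368   +0.163  +0.008  +0.951  -0.442
    181  0.4763   +0.505  -0.151  +1.913  -0.888
    272  0.7158   +1.079  -0.417  +2.874  -1.334


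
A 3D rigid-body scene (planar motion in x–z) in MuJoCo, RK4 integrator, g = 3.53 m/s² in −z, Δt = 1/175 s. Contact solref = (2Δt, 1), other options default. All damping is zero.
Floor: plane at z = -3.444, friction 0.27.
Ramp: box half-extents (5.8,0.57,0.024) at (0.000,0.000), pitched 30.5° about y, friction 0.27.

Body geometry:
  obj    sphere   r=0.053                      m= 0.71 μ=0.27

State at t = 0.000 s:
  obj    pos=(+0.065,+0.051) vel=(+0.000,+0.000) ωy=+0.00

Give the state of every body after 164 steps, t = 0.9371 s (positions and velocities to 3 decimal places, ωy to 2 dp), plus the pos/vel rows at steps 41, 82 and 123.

State at t = 0.9371 s:
  obj    pos=(+0.549,-0.234) vel=(+1.033,-0.609) ωy=+22.62

Key-timestep trajectory:
   step    t(s)  obj.x    obj.z    obj.vx   obj.vz 
     41  0.2343   +0.095  +0.033  +0.258  -0.152
     82  0.4686   +0.186  -0.020  +0.517  -0.304
    123  0.7029   +0.337  -0.109  +0.775  -0.457


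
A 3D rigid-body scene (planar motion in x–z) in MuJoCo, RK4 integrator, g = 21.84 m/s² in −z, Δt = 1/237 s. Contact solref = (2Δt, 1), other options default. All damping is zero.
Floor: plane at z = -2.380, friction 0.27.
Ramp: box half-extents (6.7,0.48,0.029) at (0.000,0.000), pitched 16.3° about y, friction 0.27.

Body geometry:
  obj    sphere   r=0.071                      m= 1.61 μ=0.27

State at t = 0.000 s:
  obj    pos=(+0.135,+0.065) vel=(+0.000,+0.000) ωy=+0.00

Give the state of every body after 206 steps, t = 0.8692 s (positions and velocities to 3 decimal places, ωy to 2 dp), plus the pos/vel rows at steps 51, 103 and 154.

State at t = 0.8692 s:
  obj    pos=(+1.723,-0.400) vel=(+3.653,-1.068) ωy=+53.59

Key-timestep trajectory:
   step    t(s)  obj.x    obj.z    obj.vx   obj.vz 
     51  0.2152   +0.232  +0.036  +0.904  -0.264
    103  0.4346   +0.532  -0.051  +1.826  -0.534
    154  0.6498   +1.022  -0.195  +2.731  -0.799


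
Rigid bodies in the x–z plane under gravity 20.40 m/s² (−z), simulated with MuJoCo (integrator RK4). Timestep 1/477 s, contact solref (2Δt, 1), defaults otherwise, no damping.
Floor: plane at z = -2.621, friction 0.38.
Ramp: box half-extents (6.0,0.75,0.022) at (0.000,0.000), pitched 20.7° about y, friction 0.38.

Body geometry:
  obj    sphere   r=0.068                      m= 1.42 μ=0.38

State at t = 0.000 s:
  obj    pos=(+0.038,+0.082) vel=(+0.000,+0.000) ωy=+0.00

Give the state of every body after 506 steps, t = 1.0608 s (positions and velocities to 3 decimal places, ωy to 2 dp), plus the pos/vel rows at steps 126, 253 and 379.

State at t = 1.0608 s:
  obj    pos=(+2.749,-0.943) vel=(+5.111,-1.931) ωy=+80.34

Key-timestep trajectory:
   step    t(s)  obj.x    obj.z    obj.vx   obj.vz 
    126  0.2642   +0.206  +0.018  +1.273  -0.481
    253  0.5304   +0.716  -0.174  +2.556  -0.966
    379  0.7945   +1.559  -0.493  +3.828  -1.447


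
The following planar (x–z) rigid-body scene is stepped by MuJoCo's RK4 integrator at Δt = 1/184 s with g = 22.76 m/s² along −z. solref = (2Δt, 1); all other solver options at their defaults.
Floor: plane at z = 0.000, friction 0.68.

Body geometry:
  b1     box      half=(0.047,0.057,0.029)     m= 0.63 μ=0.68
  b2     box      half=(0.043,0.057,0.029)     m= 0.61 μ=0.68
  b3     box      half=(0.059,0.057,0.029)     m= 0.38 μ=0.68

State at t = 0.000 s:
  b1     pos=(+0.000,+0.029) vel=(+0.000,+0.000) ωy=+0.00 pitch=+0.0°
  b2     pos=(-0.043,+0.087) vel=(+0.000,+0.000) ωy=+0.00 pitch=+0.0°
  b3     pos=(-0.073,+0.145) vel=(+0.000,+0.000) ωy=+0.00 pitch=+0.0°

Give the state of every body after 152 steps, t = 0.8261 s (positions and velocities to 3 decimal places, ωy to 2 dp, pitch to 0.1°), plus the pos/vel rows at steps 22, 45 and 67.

State at t = 0.8261 s:
  b1     pos=(+0.000,+0.029) vel=(+0.000,+0.000) ωy=+0.00 pitch=+0.0°
  b2     pos=(-0.082,+0.043) vel=(+0.000,+0.000) ωy=+0.00 pitch=-90.0°
  b3     pos=(-0.266,+0.029) vel=(+0.000,+0.000) ωy=+0.00 pitch=+180.0°

Key-timestep trajectory:
   step    t(s)  b1.x    b1.z    b1.vx   b1.vz   b2.x    b2.z    b2.vx   b2.vz   b3.x    b3.z    b3.vx   b3.vz 
     22  0.1196   +0.000  +0.029  +0.002  +0.000   -0.053  +0.087  -0.206  -0.037   -0.100  +0.131  -0.528  -0.371
     45  0.2446   +0.000  +0.029  +0.000  +0.000   -0.084  +0.040  +0.081  +0.177   -0.185  +0.061  -0.522  +0.263
     67  0.3641   +0.000  +0.029  +0.000  +0.000   -0.082  +0.043  +0.000  +0.000   -0.249  +0.048  -0.697  -0.591


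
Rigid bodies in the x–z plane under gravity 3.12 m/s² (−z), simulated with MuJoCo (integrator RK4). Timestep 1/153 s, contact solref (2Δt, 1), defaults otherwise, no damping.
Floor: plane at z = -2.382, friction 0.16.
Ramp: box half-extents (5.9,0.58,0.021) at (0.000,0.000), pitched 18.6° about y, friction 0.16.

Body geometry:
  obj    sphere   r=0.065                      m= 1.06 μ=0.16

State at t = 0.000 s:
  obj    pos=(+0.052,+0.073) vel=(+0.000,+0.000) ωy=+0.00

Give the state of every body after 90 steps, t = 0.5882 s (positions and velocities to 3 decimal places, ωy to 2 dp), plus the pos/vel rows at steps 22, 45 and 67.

State at t = 0.5882 s:
  obj    pos=(+0.169,+0.034) vel=(+0.396,-0.133) ωy=+6.43

Key-timestep trajectory:
   step    t(s)  obj.x    obj.z    obj.vx   obj.vz 
     22  0.1438   +0.059  +0.071  +0.097  -0.033
     45  0.2941   +0.081  +0.063  +0.198  -0.067
     67  0.4379   +0.117  +0.051  +0.295  -0.099


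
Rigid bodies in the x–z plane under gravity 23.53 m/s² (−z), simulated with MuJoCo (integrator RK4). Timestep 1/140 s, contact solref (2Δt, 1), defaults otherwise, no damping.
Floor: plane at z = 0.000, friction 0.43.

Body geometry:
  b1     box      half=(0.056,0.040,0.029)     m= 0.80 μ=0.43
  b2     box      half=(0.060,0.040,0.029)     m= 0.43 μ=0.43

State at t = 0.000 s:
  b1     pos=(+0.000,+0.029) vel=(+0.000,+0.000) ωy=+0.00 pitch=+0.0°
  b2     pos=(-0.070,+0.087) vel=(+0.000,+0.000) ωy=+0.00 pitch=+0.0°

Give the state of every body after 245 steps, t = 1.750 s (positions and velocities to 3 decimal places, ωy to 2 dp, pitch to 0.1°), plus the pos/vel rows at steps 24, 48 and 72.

State at t = 1.750 s:
  b1     pos=(+0.000,+0.029) vel=(+0.000,+0.000) ωy=+0.00 pitch=+0.0°
  b2     pos=(-0.131,+0.060) vel=(+0.000,+0.000) ωy=+0.00 pitch=-90.0°

Key-timestep trajectory:
   step    t(s)  b1.x    b1.z    b1.vx   b1.vz   b2.x    b2.z    b2.vx   b2.vz 
     24  0.1714   +0.000  +0.029  +0.000  +0.000   -0.111  +0.066  -0.337  -0.010
     48  0.3429   +0.000  +0.029  +0.000  +0.000   -0.147  +0.065  +0.082  -0.016
     72  0.5143   +0.000  +0.029  +0.000  +0.000   -0.132  +0.060  -0.158  +0.018


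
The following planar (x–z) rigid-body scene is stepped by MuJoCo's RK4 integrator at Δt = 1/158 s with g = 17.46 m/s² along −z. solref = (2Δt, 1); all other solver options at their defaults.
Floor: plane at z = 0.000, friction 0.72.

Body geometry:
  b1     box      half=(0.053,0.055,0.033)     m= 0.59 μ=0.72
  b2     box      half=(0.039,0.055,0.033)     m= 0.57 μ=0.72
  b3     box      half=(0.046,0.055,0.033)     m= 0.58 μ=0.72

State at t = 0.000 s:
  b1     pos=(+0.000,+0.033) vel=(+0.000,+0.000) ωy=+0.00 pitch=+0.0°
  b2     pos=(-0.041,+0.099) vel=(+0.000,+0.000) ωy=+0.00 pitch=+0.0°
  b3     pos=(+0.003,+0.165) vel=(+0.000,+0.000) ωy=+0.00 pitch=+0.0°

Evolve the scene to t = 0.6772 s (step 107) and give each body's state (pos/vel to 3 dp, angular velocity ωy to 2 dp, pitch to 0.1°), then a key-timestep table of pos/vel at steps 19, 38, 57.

State at t = 0.6772 s:
  b1     pos=(+0.000,+0.033) vel=(+0.000,+0.000) ωy=+0.00 pitch=+0.0°
  b2     pos=(-0.041,+0.099) vel=(+0.000,+0.000) ωy=+0.00 pitch=-0.1°
  b3     pos=(+0.113,+0.033) vel=(+0.000,+0.000) ωy=+0.00 pitch=+180.0°

Key-timestep trajectory:
   step    t(s)  b1.x    b1.z    b1.vx   b1.vz   b2.x    b2.z    b2.vx   b2.vz   b3.x    b3.z    b3.vx   b3.vz 
     19  0.1203   +0.000  +0.033  -0.001  +0.000   -0.041  +0.099  -0.002  +0.000   +0.015  +0.160  +0.242  -0.149
     38  0.2405   +0.000  +0.033  -0.001  +0.002   -0.041  +0.099  -0.002  +0.001   +0.058  +0.111  +0.454  +0.055
     57  0.3608   +0.000  +0.033  +0.000  +0.000   -0.041  +0.099  +0.000  +0.000   +0.117  +0.033  +0.002  -0.805


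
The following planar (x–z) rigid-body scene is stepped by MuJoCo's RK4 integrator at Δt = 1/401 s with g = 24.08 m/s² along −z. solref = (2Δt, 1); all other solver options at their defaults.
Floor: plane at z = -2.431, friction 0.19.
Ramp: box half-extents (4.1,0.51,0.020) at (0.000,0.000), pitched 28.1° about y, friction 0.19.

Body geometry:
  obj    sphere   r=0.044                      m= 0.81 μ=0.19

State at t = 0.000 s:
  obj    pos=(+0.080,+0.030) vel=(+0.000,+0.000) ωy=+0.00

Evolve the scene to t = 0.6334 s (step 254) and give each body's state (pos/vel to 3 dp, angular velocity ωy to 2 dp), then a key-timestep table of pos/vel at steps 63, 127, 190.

State at t = 0.6334 s:
  obj    pos=(+1.514,-0.736) vel=(+4.527,-2.417) ωy=+116.60

Key-timestep trajectory:
   step    t(s)  obj.x    obj.z    obj.vx   obj.vz 
     63  0.1571   +0.168  -0.017  +1.123  -0.600
    127  0.3167   +0.438  -0.162  +2.264  -1.209
    190  0.4738   +0.882  -0.399  +3.386  -1.808


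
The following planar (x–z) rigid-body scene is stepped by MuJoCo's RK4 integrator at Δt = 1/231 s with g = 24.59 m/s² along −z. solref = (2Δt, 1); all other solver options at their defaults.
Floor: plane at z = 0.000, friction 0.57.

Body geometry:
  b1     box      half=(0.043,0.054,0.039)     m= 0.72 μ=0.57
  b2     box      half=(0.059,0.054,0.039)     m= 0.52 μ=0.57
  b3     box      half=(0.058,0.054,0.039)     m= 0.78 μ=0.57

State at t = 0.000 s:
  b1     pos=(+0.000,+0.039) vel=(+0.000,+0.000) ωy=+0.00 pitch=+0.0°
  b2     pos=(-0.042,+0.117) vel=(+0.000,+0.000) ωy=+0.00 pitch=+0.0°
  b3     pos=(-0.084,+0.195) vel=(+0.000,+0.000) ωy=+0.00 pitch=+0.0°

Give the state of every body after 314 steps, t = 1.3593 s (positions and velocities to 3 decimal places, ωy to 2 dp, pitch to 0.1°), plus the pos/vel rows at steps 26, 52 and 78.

State at t = 1.3593 s:
  b1     pos=(+0.000,+0.039) vel=(+0.000,+0.000) ωy=+0.00 pitch=+0.0°
  b2     pos=(-0.095,+0.059) vel=(+0.000,+0.000) ωy=+0.00 pitch=-90.0°
  b3     pos=(-0.311,+0.039) vel=(+0.000,+0.000) ωy=+0.00 pitch=+180.0°

Key-timestep trajectory:
   step    t(s)  b1.x    b1.z    b1.vx   b1.vz   b2.x    b2.z    b2.vx   b2.vz   b3.x    b3.z    b3.vx   b3.vz 
     26  0.1126   +0.000  +0.039  +0.002  +0.000   -0.057  +0.114  -0.304  -0.107   -0.126  +0.170  -0.774  -0.671
     52  0.2251   +0.000  +0.039  +0.000  +0.000   -0.102  +0.061  -0.171  +0.276   -0.225  +0.064  -0.661  +0.390
     78  0.3377   +0.000  +0.039  +0.000  +0.000   -0.092  +0.060  -0.021  +0.038   -0.301  +0.049  -0.790  -0.752


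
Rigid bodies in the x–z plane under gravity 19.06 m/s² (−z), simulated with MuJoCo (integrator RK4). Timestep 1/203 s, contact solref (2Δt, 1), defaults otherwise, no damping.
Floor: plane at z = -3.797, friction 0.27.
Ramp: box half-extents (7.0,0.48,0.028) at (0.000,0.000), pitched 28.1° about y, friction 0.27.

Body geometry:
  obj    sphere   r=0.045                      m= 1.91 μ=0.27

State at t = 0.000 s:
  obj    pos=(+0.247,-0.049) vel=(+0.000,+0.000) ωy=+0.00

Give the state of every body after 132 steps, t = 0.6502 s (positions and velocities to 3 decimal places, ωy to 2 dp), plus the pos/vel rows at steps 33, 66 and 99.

State at t = 0.6502 s:
  obj    pos=(+1.443,-0.688) vel=(+3.678,-1.964) ωy=+92.63

Key-timestep trajectory:
   step    t(s)  obj.x    obj.z    obj.vx   obj.vz 
     33  0.1626   +0.322  -0.089  +0.920  -0.491
     66  0.3251   +0.546  -0.209  +1.839  -0.982
     99  0.4877   +0.920  -0.408  +2.759  -1.473


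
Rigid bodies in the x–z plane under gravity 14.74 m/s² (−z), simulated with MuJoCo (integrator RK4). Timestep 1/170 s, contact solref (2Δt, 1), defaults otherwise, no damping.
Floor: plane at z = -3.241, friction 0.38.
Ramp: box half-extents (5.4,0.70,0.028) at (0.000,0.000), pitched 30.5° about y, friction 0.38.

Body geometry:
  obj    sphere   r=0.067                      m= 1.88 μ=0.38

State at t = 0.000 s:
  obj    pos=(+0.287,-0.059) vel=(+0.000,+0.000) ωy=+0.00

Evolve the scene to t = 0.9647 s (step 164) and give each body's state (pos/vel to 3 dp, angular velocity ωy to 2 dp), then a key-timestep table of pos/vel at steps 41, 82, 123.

State at t = 0.9647 s:
  obj    pos=(+2.430,-1.321) vel=(+4.442,-2.616) ωy=+76.93

Key-timestep trajectory:
   step    t(s)  obj.x    obj.z    obj.vx   obj.vz 
     41  0.2412   +0.421  -0.138  +1.111  -0.654
     82  0.4824   +0.823  -0.374  +2.221  -1.308
    123  0.7235   +1.492  -0.769  +3.331  -1.962


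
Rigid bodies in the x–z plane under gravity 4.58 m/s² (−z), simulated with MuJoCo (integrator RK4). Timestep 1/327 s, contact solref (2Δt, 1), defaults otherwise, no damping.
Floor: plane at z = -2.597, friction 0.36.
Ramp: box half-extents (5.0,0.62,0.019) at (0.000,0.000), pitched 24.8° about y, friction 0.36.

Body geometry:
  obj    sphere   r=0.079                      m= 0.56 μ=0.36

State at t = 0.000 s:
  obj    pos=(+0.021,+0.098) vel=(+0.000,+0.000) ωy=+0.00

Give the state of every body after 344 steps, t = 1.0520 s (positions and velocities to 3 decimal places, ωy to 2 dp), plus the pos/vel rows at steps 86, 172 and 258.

State at t = 1.0520 s:
  obj    pos=(+0.710,-0.220) vel=(+1.310,-0.606) ωy=+18.27

Key-timestep trajectory:
   step    t(s)  obj.x    obj.z    obj.vx   obj.vz 
     86  0.2630   +0.064  +0.078  +0.328  -0.151
    172  0.5260   +0.193  +0.019  +0.655  -0.303
    258  0.7890   +0.409  -0.081  +0.983  -0.454


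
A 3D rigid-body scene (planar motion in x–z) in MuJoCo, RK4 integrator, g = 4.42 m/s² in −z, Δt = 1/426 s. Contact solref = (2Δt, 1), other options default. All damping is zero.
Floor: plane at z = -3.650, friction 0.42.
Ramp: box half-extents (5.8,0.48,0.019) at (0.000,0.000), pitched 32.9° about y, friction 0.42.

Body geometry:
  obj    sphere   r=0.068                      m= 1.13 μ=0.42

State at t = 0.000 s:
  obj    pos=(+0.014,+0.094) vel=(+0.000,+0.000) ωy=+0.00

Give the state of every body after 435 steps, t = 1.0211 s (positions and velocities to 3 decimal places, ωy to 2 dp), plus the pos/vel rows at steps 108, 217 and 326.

State at t = 1.0211 s:
  obj    pos=(+0.765,-0.391) vel=(+1.470,-0.951) ωy=+25.75

Key-timestep trajectory:
   step    t(s)  obj.x    obj.z    obj.vx   obj.vz 
    108  0.2535   +0.061  +0.064  +0.365  -0.236
    217  0.5094   +0.201  -0.026  +0.733  -0.475
    326  0.7653   +0.436  -0.178  +1.102  -0.713


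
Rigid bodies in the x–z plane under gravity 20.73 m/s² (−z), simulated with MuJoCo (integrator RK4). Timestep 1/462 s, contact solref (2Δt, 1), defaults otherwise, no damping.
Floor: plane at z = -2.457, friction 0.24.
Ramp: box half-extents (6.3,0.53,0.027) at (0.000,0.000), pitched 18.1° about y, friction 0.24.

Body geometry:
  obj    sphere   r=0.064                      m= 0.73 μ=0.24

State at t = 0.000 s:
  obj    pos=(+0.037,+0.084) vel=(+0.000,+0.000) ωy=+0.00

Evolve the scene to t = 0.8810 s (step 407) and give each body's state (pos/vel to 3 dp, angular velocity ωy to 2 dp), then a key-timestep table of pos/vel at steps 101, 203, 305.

State at t = 0.8810 s:
  obj    pos=(+1.734,-0.471) vel=(+3.852,-1.259) ωy=+63.32

Key-timestep trajectory:
   step    t(s)  obj.x    obj.z    obj.vx   obj.vz 
    101  0.2186   +0.141  +0.050  +0.956  -0.312
    203  0.4394   +0.459  -0.054  +1.921  -0.628
    305  0.6602   +0.990  -0.228  +2.887  -0.944


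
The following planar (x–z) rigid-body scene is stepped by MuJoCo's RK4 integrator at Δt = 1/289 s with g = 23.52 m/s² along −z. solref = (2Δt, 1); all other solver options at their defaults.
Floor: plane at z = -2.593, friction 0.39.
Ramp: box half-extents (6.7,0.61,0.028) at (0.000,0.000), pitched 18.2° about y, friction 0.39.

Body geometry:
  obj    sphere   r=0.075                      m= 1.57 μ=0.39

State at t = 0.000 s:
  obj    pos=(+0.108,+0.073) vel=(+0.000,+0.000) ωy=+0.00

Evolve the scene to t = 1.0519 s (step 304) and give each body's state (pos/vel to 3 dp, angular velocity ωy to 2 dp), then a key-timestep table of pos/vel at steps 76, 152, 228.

State at t = 1.0519 s:
  obj    pos=(+2.866,-0.834) vel=(+5.243,-1.724) ωy=+73.59

Key-timestep trajectory:
   step    t(s)  obj.x    obj.z    obj.vx   obj.vz 
     76  0.2630   +0.280  +0.016  +1.311  -0.431
    152  0.5260   +0.798  -0.154  +2.622  -0.862
    228  0.7889   +1.659  -0.437  +3.933  -1.293


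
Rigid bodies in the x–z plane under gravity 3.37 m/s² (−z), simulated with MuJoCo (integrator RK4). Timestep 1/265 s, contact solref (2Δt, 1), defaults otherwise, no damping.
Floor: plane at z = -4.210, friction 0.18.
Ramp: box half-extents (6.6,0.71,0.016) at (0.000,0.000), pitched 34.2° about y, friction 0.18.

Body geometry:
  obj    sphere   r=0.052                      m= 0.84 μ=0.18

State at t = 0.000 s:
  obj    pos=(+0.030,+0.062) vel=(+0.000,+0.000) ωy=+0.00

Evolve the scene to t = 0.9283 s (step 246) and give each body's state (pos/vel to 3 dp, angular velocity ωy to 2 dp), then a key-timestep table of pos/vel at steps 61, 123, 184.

State at t = 0.9283 s:
  obj    pos=(+0.526,-0.276) vel=(+1.069,-0.729) ωy=+22.35

Key-timestep trajectory:
   step    t(s)  obj.x    obj.z    obj.vx   obj.vz 
     61  0.2302   +0.061  +0.041  +0.264  -0.184
    123  0.4642   +0.154  -0.023  +0.535  -0.364
    184  0.6943   +0.308  -0.127  +0.799  -0.546


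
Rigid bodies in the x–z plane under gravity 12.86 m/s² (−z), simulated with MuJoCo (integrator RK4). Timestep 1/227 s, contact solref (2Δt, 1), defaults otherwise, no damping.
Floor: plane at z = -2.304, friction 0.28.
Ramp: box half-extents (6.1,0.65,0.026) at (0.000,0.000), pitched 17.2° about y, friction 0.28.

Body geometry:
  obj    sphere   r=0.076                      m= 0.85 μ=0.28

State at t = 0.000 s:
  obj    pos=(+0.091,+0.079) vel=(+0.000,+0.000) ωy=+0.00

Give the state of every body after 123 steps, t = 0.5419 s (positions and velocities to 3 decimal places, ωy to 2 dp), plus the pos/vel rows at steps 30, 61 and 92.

State at t = 0.5419 s:
  obj    pos=(+0.472,-0.039) vel=(+1.406,-0.435) ωy=+19.36

Key-timestep trajectory:
   step    t(s)  obj.x    obj.z    obj.vx   obj.vz 
     30  0.1322   +0.114  +0.072  +0.343  -0.106
     61  0.2687   +0.185  +0.050  +0.697  -0.216
     92  0.4053   +0.304  +0.013  +1.052  -0.326


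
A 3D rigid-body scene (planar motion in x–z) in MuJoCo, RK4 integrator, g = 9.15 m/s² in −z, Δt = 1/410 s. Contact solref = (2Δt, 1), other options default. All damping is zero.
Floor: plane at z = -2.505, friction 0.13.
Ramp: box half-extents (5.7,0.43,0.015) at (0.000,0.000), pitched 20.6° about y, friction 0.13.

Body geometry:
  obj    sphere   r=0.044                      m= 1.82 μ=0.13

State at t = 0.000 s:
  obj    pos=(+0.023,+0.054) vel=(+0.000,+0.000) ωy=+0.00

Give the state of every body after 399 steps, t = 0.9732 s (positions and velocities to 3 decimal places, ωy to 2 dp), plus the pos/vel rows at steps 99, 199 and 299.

State at t = 0.9732 s:
  obj    pos=(+1.042,-0.329) vel=(+2.095,-0.787) ωy=+50.85

Key-timestep trajectory:
   step    t(s)  obj.x    obj.z    obj.vx   obj.vz 
     99  0.2415   +0.086  +0.031  +0.520  -0.195
    199  0.4854   +0.277  -0.041  +1.045  -0.393
    299  0.7293   +0.596  -0.161  +1.570  -0.590


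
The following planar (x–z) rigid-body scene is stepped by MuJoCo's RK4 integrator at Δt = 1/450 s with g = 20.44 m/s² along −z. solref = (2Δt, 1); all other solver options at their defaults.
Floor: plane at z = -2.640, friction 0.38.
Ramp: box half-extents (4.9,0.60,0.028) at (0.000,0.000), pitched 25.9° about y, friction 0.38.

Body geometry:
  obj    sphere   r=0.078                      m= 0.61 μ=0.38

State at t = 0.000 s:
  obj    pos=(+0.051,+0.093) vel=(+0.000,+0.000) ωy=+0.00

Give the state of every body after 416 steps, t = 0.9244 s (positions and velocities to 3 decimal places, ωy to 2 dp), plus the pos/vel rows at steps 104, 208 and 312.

State at t = 0.9244 s:
  obj    pos=(+2.502,-1.097) vel=(+5.303,-2.575) ωy=+75.58

Key-timestep trajectory:
   step    t(s)  obj.x    obj.z    obj.vx   obj.vz 
    104  0.2311   +0.204  +0.019  +1.326  -0.644
    208  0.4622   +0.664  -0.205  +2.652  -1.288
    312  0.6933   +1.430  -0.577  +3.978  -1.931


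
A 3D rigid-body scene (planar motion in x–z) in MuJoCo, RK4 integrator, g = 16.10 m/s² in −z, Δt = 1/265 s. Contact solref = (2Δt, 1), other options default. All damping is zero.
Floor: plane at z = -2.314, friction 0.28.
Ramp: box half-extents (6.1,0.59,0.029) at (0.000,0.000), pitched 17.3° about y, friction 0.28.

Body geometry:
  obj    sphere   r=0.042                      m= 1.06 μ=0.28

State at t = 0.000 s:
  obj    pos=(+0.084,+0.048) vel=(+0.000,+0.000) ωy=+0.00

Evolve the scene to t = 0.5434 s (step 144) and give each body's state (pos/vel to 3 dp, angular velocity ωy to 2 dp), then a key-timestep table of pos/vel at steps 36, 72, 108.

State at t = 0.5434 s:
  obj    pos=(+0.566,-0.102) vel=(+1.774,-0.553) ωy=+44.24

Key-timestep trajectory:
   step    t(s)  obj.x    obj.z    obj.vx   obj.vz 
     36  0.1358   +0.114  +0.039  +0.444  -0.138
     72  0.2717   +0.205  +0.011  +0.887  -0.276
    108  0.4075   +0.355  -0.036  +1.331  -0.414


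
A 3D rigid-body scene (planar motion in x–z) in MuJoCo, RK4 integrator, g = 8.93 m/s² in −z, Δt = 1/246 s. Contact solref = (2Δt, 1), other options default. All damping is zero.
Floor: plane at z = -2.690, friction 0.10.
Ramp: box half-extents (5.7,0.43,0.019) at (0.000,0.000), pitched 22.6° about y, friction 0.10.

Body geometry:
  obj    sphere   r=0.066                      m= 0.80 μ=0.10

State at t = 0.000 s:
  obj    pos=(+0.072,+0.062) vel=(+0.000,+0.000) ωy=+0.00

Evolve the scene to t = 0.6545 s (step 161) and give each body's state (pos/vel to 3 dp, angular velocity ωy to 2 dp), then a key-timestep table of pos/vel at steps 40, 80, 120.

State at t = 0.6545 s:
  obj    pos=(+0.588,-0.153) vel=(+1.572,-0.666) ωy=+20.39

Key-timestep trajectory:
   step    t(s)  obj.x    obj.z    obj.vx   obj.vz 
     40  0.1626   +0.104  +0.049  +0.393  -0.159
     80  0.3252   +0.199  +0.009  +0.783  -0.326
    120  0.4878   +0.358  -0.057  +1.173  -0.491


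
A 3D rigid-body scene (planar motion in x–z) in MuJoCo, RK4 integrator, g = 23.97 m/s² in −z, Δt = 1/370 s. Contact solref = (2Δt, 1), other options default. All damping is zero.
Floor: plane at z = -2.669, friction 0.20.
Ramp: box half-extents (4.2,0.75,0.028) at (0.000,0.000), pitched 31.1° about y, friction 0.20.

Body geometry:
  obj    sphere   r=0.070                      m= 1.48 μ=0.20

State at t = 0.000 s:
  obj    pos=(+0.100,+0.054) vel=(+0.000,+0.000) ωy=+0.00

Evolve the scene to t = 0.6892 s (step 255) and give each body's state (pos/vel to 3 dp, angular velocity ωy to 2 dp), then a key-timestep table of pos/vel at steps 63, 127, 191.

State at t = 0.6892 s:
  obj    pos=(+1.899,-1.031) vel=(+5.219,-3.149) ωy=+87.05

Key-timestep trajectory:
   step    t(s)  obj.x    obj.z    obj.vx   obj.vz 
     63  0.1703   +0.210  -0.012  +1.290  -0.778
    127  0.3432   +0.546  -0.215  +2.600  -1.568
    191  0.5162   +1.109  -0.555  +3.910  -2.358


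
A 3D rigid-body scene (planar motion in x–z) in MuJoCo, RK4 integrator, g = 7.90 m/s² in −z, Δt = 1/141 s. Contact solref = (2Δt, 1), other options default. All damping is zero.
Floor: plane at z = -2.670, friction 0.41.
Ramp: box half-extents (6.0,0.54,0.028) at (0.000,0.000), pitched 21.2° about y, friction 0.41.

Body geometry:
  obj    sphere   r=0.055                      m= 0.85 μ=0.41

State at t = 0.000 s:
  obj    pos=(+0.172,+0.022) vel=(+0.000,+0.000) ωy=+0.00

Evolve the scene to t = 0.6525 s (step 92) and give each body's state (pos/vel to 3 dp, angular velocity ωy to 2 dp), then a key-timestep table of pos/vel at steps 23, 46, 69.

State at t = 0.6525 s:
  obj    pos=(+0.577,-0.135) vel=(+1.241,-0.482) ωy=+24.20

Key-timestep trajectory:
   step    t(s)  obj.x    obj.z    obj.vx   obj.vz 
     23  0.1631   +0.197  +0.012  +0.310  -0.120
     46  0.3262   +0.273  -0.017  +0.621  -0.241
     69  0.4894   +0.400  -0.066  +0.931  -0.361


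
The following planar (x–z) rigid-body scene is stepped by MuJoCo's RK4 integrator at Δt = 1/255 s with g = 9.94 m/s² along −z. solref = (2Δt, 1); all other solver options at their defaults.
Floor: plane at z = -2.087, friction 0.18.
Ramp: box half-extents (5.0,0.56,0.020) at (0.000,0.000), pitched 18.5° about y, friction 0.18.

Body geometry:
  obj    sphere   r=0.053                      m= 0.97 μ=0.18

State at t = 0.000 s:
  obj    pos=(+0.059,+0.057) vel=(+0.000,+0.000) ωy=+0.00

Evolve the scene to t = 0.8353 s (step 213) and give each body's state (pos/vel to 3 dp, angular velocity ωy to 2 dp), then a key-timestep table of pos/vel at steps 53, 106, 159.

State at t = 0.8353 s:
  obj    pos=(+0.804,-0.192) vel=(+1.785,-0.597) ωy=+35.50

Key-timestep trajectory:
   step    t(s)  obj.x    obj.z    obj.vx   obj.vz 
     53  0.2078   +0.105  +0.042  +0.444  -0.149
    106  0.4157   +0.244  -0.005  +0.888  -0.297
    159  0.6235   +0.474  -0.082  +1.332  -0.446


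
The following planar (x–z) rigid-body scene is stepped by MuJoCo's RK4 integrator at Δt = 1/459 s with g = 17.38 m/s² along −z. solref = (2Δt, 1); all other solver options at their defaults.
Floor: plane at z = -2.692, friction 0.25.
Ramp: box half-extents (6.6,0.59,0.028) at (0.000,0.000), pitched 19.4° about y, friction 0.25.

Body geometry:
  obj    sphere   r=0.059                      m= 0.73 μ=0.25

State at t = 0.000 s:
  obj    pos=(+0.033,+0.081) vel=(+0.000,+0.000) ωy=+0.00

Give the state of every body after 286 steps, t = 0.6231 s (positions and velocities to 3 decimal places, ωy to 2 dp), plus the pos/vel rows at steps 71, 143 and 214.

State at t = 0.6231 s:
  obj    pos=(+0.788,-0.185) vel=(+2.424,-0.853) ωy=+43.54

Key-timestep trajectory:
   step    t(s)  obj.x    obj.z    obj.vx   obj.vz 
     71  0.1547   +0.079  +0.064  +0.602  -0.212
    143  0.3115   +0.222  +0.014  +1.212  -0.427
    214  0.4662   +0.456  -0.068  +1.813  -0.639


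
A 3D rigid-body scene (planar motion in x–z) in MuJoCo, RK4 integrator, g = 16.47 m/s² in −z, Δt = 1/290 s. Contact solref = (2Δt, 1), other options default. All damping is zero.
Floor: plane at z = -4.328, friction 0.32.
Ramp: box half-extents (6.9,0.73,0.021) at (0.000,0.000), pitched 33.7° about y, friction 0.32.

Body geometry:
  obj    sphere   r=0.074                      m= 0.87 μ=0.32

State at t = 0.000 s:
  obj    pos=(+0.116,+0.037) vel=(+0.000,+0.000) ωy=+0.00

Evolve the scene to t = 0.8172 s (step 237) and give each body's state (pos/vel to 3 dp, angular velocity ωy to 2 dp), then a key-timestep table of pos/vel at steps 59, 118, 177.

State at t = 0.8172 s:
  obj    pos=(+1.930,-1.173) vel=(+4.438,-2.960) ωy=+72.07

Key-timestep trajectory:
   step    t(s)  obj.x    obj.z    obj.vx   obj.vz 
     59  0.2034   +0.228  -0.038  +1.105  -0.737
    118  0.4069   +0.566  -0.263  +2.210  -1.474
    177  0.6103   +1.128  -0.638  +3.315  -2.211


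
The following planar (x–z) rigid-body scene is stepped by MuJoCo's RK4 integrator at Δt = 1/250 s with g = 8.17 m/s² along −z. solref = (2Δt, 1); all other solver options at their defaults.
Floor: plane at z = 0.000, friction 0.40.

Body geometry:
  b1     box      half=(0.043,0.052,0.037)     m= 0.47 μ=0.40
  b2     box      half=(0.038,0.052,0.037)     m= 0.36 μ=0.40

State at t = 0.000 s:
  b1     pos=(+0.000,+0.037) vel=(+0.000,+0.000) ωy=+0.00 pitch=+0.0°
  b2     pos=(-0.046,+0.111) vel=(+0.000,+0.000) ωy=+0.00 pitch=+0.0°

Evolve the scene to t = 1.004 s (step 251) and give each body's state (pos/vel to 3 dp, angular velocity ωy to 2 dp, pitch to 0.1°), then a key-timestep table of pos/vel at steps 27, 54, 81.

State at t = 1.004 s:
  b1     pos=(+0.000,+0.037) vel=(+0.000,+0.000) ωy=+0.00 pitch=+0.0°
  b2     pos=(-0.094,+0.038) vel=(+0.000,+0.000) ωy=+0.00 pitch=-90.0°

Key-timestep trajectory:
   step    t(s)  b1.x    b1.z    b1.vx   b1.vz   b2.x    b2.z    b2.vx   b2.vz 
     27  0.1080   +0.000  +0.037  +0.000  +0.000   -0.049  +0.111  -0.053  -0.008
     54  0.2160   +0.000  +0.037  +0.000  +0.000   -0.060  +0.107  -0.176  -0.097
     81  0.3240   +0.000  +0.037  +0.000  +0.000   -0.085  +0.071  -0.250  -0.720


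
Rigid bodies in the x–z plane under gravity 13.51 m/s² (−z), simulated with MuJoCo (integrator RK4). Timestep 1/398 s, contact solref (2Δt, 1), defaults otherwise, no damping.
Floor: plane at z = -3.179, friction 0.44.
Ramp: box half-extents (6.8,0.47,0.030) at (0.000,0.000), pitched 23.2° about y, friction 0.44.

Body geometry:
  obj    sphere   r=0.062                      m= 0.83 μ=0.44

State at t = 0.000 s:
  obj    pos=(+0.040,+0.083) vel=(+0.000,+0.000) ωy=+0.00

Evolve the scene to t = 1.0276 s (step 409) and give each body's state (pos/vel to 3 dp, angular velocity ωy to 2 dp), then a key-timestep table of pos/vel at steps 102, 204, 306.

State at t = 1.0276 s:
  obj    pos=(+1.885,-0.708) vel=(+3.591,-1.539) ωy=+63.00

Key-timestep trajectory:
   step    t(s)  obj.x    obj.z    obj.vx   obj.vz 
    102  0.2563   +0.155  +0.034  +0.896  -0.384
    204  0.5126   +0.499  -0.114  +1.791  -0.768
    306  0.7688   +1.073  -0.360  +2.687  -1.151


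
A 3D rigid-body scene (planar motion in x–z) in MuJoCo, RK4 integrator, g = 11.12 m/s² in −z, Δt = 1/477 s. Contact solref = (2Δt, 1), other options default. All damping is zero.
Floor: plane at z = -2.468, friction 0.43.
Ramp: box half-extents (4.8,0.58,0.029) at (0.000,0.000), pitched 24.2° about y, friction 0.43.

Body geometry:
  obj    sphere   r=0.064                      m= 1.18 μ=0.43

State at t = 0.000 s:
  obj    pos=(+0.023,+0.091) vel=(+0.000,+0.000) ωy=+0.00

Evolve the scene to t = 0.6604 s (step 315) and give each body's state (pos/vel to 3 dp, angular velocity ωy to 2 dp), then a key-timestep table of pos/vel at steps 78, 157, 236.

State at t = 0.6604 s:
  obj    pos=(+0.671,-0.200) vel=(+1.961,-0.881) ωy=+33.59

Key-timestep trajectory:
   step    t(s)  obj.x    obj.z    obj.vx   obj.vz 
     78  0.1635   +0.063  +0.074  +0.486  -0.218
    157  0.3291   +0.184  +0.019  +0.978  -0.439
    236  0.4948   +0.387  -0.072  +1.469  -0.660


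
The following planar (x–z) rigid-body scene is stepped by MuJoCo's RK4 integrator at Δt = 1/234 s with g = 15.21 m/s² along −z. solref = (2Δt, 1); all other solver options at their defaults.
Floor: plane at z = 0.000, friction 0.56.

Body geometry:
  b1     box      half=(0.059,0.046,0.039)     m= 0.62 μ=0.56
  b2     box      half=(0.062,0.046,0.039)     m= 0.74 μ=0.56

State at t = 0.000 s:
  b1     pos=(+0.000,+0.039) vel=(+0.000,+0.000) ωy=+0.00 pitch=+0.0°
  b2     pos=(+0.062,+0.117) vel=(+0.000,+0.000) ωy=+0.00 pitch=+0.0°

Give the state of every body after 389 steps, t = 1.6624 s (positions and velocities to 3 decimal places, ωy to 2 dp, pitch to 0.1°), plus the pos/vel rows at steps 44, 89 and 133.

State at t = 1.6624 s:
  b1     pos=(+0.000,+0.039) vel=(+0.000,+0.000) ωy=+0.00 pitch=+0.0°
  b2     pos=(+0.222,+0.039) vel=(+0.000,+0.000) ωy=+0.00 pitch=+180.0°

Key-timestep trajectory:
   step    t(s)  b1.x    b1.z    b1.vx   b1.vz   b2.x    b2.z    b2.vx   b2.vz 
     44  0.1880   +0.000  +0.039  +0.000  +0.000   +0.077  +0.113  +0.219  -0.109
     89  0.3803   +0.000  +0.039  +0.000  +0.000   +0.144  +0.072  +0.220  +0.049
    133  0.5684   +0.000  +0.039  +0.000  +0.000   +0.174  +0.071  +0.239  -0.051
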